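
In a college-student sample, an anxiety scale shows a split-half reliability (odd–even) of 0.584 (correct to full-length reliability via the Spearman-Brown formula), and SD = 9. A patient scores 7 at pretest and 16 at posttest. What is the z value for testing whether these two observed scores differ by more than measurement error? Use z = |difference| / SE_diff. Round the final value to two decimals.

Spearman-Brown: r = 2(0.584) / (1 + 0.584) = 1.168 / 1.584 ≃ 0.737
SEM = 9.000 · √(1 − 0.737) = 9.000 · √0.263 ≃ 9.000 · 0.512 ≃ 4.612
SE_diff = SEM · √2 ≃ 4.612 · 1.414 ≃ 6.523
z = 9 / 6.523 ≃ 1.380

1.38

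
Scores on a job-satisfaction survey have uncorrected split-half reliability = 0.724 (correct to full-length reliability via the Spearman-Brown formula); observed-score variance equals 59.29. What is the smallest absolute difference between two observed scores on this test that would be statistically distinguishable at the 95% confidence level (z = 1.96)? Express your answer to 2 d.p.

SD = √59.29 = 7.700
Spearman-Brown: r = 2(0.724) / (1 + 0.724) = 1.448 / 1.724 ≈ 0.840
SEM = 7.700*√(1 − 0.840) ≈ 3.081
SE_diff = √2 * SEM ≈ 4.357
Smallest detectable difference = 1.96*4.357 ≈ 8.540

8.54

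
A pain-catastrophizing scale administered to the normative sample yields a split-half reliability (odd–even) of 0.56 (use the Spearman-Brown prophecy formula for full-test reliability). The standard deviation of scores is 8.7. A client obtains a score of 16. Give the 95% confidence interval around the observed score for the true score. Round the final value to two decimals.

[6.94, 25.06]

Spearman-Brown: r = 2(0.56) / (1 + 0.56) = 1.1200 / 1.5600 ≃ 0.7179
SEM = 8.7000·√(1 − 0.7179) ≃ 4.6204
Margin = 1.96 · 4.6204 ≃ 9.0561
95% CI: 16 ± 9.0561 = [6.9439, 25.0561]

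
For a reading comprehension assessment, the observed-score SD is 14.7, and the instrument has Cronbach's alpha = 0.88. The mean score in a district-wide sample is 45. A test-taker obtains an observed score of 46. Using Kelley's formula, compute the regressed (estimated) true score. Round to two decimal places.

T̂ = r·X + (1 − r)·M = 0.880·46 + 0.120·45 = 40.480 + 5.400 ≈ 45.880

45.88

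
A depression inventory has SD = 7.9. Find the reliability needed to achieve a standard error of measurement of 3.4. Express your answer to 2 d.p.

r = 1 − (3.40000/7.9)² ≈ 1 − 0.18523 ≈ 0.81477

0.81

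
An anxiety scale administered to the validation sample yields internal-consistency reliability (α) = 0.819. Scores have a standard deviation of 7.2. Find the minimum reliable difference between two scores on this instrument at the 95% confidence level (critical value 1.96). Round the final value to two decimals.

8.49

The standard error of measurement is 7.200*√(1 − 0.819) ≃ 7.200*0.425 ≃ 3.063.
SE_diff = SEM * √2 ≃ 3.063 * 1.414 ≃ 4.332
Smallest detectable difference = 1.96*4.332 ≃ 8.491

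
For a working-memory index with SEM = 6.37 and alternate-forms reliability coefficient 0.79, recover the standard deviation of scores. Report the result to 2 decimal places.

SD = SEM / √(1 − r) = 6.37 / √0.2100 ≈ 6.37 / 0.4583 ≈ 13.9005

13.90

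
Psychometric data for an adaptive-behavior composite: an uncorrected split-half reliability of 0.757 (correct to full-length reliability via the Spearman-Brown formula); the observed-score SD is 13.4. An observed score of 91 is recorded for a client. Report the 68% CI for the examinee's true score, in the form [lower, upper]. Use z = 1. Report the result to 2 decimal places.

Full-length reliability (Spearman-Brown) = 2(0.757)/(1+0.757) ≃ 0.8617
SEM = 13.4000·√(1 − 0.8617) ≃ 4.9834
1 · SEM ≃ 4.9834
CI = 91 ± 4.9834 → [86.0166, 95.9834]

[86.02, 95.98]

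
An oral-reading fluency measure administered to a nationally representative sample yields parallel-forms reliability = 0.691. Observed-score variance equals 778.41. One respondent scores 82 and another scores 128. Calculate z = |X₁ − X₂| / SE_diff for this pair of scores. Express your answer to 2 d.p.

2.10

SD = √778.41 ≃ 27.9000
SEM = 27.9000*√(1 − 0.6910) ≃ 15.5090
Standard error of the difference = 15.5090·√2 ≃ 21.9330
z = |82 − 128| / 21.9330 = 46 / 21.9330 ≃ 2.0973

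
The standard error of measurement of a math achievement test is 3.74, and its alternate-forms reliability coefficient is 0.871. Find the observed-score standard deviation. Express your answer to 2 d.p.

σ = SEM·(1 − r)^(−1/2) ≈ 3.74×2.784 ≈ 10.413

10.41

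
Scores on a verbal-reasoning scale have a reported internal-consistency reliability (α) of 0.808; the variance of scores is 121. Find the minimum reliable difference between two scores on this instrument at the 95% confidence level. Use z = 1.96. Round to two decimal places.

SD = √121 ≃ 11.000
The standard error of measurement is 11.000·√(1 − 0.808) ≃ 11.000·0.438 ≃ 4.820.
Standard error of the difference = 4.820·√2 ≃ 6.816
Minimum reliable difference = 1.96 · SE_diff ≃ 1.96 · 6.816 ≃ 13.360

13.36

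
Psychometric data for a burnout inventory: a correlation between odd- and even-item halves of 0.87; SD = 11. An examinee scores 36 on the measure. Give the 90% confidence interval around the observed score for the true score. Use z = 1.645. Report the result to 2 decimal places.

Full-length reliability (Spearman-Brown) = 2(0.87)/(1+0.87) ≈ 0.9305
SEM = 11.0000 · √(1 − 0.9305) = 11.0000 · √0.0695 ≈ 11.0000 · 0.2637 ≈ 2.9003
1.645 · SEM ≈ 4.7710
90% CI: 36 ± 4.7710 = [31.2290, 40.7710]

[31.23, 40.77]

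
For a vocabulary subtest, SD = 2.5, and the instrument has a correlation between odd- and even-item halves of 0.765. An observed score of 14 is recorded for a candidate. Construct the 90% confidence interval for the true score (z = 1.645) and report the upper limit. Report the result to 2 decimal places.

15.50

Spearman-Brown: r = 2(0.765) / (1 + 0.765) = 1.5300 / 1.7650 ≃ 0.8669
SEM = 2.5000 × √(1 − 0.8669) = 2.5000 × √0.1331 ≃ 2.5000 × 0.3649 ≃ 0.9122
Half-width = 1.645×0.9122 ≃ 1.5006
Upper bound: 14 + 1.5006 = 15.5006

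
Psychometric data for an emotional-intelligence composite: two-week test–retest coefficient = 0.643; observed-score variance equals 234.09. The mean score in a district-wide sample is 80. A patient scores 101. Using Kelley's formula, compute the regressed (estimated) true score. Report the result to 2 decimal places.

T̂ = r·X + (1 − r)·M = 0.643×101 + 0.357×80 = 64.943 + 28.560 ≃ 93.503

93.50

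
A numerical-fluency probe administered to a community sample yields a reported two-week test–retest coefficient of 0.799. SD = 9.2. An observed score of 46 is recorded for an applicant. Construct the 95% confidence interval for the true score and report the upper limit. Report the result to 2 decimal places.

54.08

SEM = 9.200·√(1 − 0.799) ≈ 4.125
1.96 · SEM ≈ 8.084
Upper limit = 46 + 8.084 ≈ 54.084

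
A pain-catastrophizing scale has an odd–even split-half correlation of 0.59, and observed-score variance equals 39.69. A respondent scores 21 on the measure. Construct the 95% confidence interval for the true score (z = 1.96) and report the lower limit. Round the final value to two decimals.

SD = √39.69 ≈ 6.300
Full-length reliability (Spearman-Brown) = 2(0.59)/(1+0.59) ≈ 0.742
SEM = 6.300·√(1 − 0.742) ≈ 3.199
1.96 · SEM ≈ 6.270
Lower bound: 21 − 6.270 = 14.730

14.73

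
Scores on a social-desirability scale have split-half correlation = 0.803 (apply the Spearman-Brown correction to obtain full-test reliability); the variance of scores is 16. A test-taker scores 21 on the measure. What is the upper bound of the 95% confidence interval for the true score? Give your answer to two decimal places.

σ = 16^(1/2) = 4.0000
Full-length reliability (Spearman-Brown) = 2(0.803)/(1+0.803) ≈ 0.8907
The standard error of measurement is 4.0000×√(1 − 0.8907) ≈ 4.0000×0.3305 ≈ 1.3222.
Margin = 1.96 × 1.3222 ≈ 2.5915
Upper bound: 21 + 2.5915 = 23.5915

23.59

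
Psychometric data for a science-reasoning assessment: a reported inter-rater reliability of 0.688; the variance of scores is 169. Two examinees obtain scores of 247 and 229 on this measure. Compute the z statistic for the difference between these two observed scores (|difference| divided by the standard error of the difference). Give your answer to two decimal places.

σ = 169^(1/2) = 13.0000
SEM = 13.0000×√(1 − 0.6880) ≈ 7.2614
Standard error of the difference = 7.2614·√2 ≈ 10.2692
z = 18 / 10.2692 ≈ 1.7528

1.75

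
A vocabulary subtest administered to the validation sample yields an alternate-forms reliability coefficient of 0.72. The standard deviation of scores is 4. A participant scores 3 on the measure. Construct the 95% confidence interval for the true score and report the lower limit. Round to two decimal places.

-1.15

SEM = 4.000 · √(1 − 0.720) = 4.000 · √0.280 ≈ 4.000 · 0.529 ≈ 2.117
Margin = 1.96 · 2.117 ≈ 4.149
Lower limit = 3 − 4.149 ≈ -1.149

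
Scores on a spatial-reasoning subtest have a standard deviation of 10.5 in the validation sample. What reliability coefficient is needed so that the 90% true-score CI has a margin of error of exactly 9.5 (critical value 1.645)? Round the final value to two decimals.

0.70

Required SEM = 9.5 / 1.645 ≈ 5.77508
r = 1 − (SEM / SD)² = 1 − (5.77508 / 10.5)² ≈ 1 − 0.30251 ≈ 0.69749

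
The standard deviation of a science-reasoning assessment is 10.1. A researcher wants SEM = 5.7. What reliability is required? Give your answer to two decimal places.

r = 1 − (5.70000/10.1)² ≈ 1 − 0.31850 ≈ 0.68150

0.68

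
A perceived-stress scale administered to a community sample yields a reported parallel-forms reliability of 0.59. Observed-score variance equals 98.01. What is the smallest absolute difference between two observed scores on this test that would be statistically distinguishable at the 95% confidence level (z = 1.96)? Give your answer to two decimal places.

SD = √98.01 ≈ 9.90000
SEM = 9.90000 · √(1 − 0.59000) = 9.90000 · √0.41000 ≈ 9.90000 · 0.64031 ≈ 6.33909
Standard error of the difference = 6.33909·√2 ≈ 8.96483
Smallest detectable difference = 1.96·8.96483 ≈ 17.57107

17.57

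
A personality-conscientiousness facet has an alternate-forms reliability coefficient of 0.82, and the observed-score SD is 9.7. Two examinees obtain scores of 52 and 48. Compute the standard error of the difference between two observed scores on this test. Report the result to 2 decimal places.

5.82

SEM = 9.7000×√(1 − 0.8200) ≃ 4.1154
SE_diff = √2 × SEM ≃ 5.8200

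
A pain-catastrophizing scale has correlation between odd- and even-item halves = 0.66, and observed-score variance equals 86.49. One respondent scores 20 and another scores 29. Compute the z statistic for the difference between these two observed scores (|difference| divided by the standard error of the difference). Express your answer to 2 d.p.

1.51

SD = √86.49 ≈ 9.3000
r_full = 2·0.66 / (1 + 0.66) ≈ 0.7952
SEM = 9.3000 · √(1 − 0.7952) = 9.3000 · √0.2048 ≈ 9.3000 · 0.4526 ≈ 4.2089
Standard error of the difference = 4.2089·√2 ≈ 5.9523
z = |20 − 29| / 5.9523 = 9 / 5.9523 ≈ 1.5120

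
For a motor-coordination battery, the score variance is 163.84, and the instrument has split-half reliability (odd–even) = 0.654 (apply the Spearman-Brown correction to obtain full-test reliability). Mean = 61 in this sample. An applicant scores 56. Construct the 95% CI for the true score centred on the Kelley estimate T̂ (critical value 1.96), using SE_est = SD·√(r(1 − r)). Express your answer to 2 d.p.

[46.84, 67.25]

SD = √163.84 ≈ 12.800
r_full = 2·0.654 / (1 + 0.654) ≈ 0.791
Estimated true score = 0.791·56 + (1 − 0.791)·61 ≈ 57.046
SE_est = 12.800·√[r(1 − r)] ≈ 5.206
CI = 57.046 ± 1.96 · 5.206 → [46.842, 67.250]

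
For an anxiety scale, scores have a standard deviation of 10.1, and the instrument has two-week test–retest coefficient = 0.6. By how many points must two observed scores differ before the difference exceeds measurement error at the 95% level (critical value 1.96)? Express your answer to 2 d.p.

The standard error of measurement is 10.100·√(1 − 0.600) ≈ 10.100·0.632 ≈ 6.388.
SE_diff = √2 · SEM ≈ 9.034
Smallest detectable difference = 1.96·9.034 ≈ 17.706

17.71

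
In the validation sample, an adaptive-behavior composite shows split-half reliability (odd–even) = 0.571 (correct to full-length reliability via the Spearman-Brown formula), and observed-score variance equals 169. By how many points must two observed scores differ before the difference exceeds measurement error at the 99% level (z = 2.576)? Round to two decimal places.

24.75

σ = 169^(1/2) = 13.000
r_full = 2·0.571 / (1 + 0.571) ≃ 0.727
SEM = 13.000×√(1 − 0.727) ≃ 6.793
SE_diff = SEM × √2 ≃ 6.793 × 1.414 ≃ 9.607
Minimum reliable difference = 2.576 × SE_diff ≃ 2.576 × 9.607 ≃ 24.748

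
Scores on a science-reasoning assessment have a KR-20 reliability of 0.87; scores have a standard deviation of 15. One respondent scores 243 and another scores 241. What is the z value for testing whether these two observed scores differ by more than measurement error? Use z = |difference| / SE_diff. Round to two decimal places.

SEM = 15.0000 * √(1 − 0.8700) = 15.0000 * √0.1300 ≃ 15.0000 * 0.3606 ≃ 5.4083
Standard error of the difference = 5.4083·√2 ≃ 7.6485
z = |243 − 241| / 7.6485 = 2 / 7.6485 ≃ 0.2615

0.26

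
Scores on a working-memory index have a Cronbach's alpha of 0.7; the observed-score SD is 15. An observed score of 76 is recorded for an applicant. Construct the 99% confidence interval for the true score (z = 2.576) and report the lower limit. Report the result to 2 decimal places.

54.84

SEM = 15.000 · √(1 − 0.700) = 15.000 · √0.300 ≈ 15.000 · 0.548 ≈ 8.216
Margin = 2.576 · 8.216 ≈ 21.164
Lower bound: 76 − 21.164 = 54.836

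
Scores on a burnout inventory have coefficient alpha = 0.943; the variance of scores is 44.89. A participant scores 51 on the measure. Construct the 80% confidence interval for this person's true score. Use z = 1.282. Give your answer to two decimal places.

[48.95, 53.05]

σ = 44.89^(1/2) = 6.7000
SEM = 6.7000 * √(1 − 0.9430) = 6.7000 * √0.0570 ≃ 6.7000 * 0.2387 ≃ 1.5996
1.282 * SEM ≃ 2.0507
CI = 51 ± 2.0507 → [48.9493, 53.0507]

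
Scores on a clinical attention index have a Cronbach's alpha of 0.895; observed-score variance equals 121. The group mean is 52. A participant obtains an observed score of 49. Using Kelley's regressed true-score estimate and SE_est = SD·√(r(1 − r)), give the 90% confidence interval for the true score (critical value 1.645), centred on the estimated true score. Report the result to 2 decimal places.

[43.77, 54.86]

SD = √121 = 11.00000
Estimated true score = 0.89500×49 + (1 − 0.89500)×52 ≈ 49.31500
SE_est = SD × √(r(1 − r)) = 11.00000 × √0.09397 ≈ 11.00000 × 0.30655 ≈ 3.37209
90% CI: 49.31500 ± 5.54708 ≈ (43.76792, 54.86208)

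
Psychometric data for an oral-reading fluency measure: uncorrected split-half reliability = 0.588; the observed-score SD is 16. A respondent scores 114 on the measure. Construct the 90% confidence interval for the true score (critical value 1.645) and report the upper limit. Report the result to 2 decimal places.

127.41

Spearman-Brown: r = 2(0.588) / (1 + 0.588) = 1.17600 / 1.58800 ≈ 0.74055
SEM = 16.00000 × √(1 − 0.74055) = 16.00000 × √0.25945 ≈ 16.00000 × 0.50936 ≈ 8.14973
Margin = 1.645 × 8.14973 ≈ 13.40631
Upper bound: 114 + 13.40631 = 127.40631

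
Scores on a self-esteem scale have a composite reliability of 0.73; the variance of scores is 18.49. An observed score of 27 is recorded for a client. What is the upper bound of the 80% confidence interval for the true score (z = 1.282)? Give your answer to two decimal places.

SD = √18.49 ≈ 4.300
SEM = 4.300·√(1 − 0.730) ≈ 2.234
Margin = 1.282 · 2.234 ≈ 2.864
Upper limit = 27 + 2.864 ≈ 29.864

29.86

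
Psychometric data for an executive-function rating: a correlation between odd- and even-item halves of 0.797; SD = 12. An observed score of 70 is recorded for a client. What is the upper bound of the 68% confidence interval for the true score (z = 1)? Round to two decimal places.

r_full = 2·0.797 / (1 + 0.797) ≈ 0.887
SEM = 12.000 × √(1 − 0.887) = 12.000 × √0.113 ≈ 12.000 × 0.336 ≈ 4.033
Half-width = 1×4.033 ≈ 4.033
Upper bound: 70 + 4.033 = 74.033

74.03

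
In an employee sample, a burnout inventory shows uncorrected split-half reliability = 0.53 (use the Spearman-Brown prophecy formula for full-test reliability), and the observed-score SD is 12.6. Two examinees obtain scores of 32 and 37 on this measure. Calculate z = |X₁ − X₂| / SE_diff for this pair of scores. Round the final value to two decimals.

0.51

Spearman-Brown: r = 2(0.53) / (1 + 0.53) = 1.060 / 1.530 ≈ 0.693
SEM = 12.600 · √(1 − 0.693) = 12.600 · √0.307 ≈ 12.600 · 0.554 ≈ 6.984
Standard error of the difference = 6.984·√2 ≈ 9.876
z = 5 / 9.876 ≈ 0.506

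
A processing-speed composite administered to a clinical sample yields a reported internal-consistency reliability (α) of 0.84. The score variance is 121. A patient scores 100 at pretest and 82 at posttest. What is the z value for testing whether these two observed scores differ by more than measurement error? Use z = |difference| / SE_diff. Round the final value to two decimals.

σ = 121^(1/2) = 11.0000
The standard error of measurement is 11.0000×√(1 − 0.8400) ≈ 11.0000×0.4000 ≈ 4.4000.
Standard error of the difference = 4.4000·√2 ≈ 6.2225
z = 18 / 6.2225 ≈ 2.8927

2.89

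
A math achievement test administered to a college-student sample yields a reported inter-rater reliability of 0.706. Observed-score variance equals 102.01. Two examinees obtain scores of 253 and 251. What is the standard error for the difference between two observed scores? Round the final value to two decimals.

SD = √102.01 ≃ 10.10000
SEM = 10.10000 × √(1 − 0.70600) = 10.10000 × √0.29400 ≃ 10.10000 × 0.54222 ≃ 5.47640
Standard error of the difference = 5.47640·√2 ≃ 7.74480

7.74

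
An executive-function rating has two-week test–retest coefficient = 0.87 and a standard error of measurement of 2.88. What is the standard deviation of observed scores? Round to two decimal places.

7.99

σ = SEM·(1 − r)^(−1/2) ≈ 2.88*2.774 ≈ 7.988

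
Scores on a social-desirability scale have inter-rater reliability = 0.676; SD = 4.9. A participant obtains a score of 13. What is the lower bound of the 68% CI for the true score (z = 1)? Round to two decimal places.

SEM = 4.9000 × √(1 − 0.6760) = 4.9000 × √0.3240 ≈ 4.9000 × 0.5692 ≈ 2.7891
Half-width = 1×2.7891 ≈ 2.7891
Lower bound: 13 − 2.7891 = 10.2109

10.21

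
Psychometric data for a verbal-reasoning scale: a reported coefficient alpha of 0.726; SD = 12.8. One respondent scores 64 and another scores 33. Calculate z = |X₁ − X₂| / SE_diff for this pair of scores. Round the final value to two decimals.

SEM = 12.8000 · √(1 − 0.7260) = 12.8000 · √0.2740 ≈ 12.8000 · 0.5235 ≈ 6.7002
Standard error of the difference = 6.7002·√2 ≈ 9.4755
z = |64 − 33| / 9.4755 = 31 / 9.4755 ≈ 3.2716

3.27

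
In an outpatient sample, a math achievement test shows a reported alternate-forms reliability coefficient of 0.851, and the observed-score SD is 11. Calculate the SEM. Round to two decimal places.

SEM = 11.0000*√(1 − 0.8510) ≃ 4.2461

4.25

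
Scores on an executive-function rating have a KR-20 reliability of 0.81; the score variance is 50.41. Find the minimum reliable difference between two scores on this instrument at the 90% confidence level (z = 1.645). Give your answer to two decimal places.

7.20

σ = 50.41^(1/2) = 7.1000
The standard error of measurement is 7.1000*√(1 − 0.8100) ≃ 7.1000*0.4359 ≃ 3.0948.
SE_diff = √2 * SEM ≃ 4.3767
Minimum reliable difference = 1.645 * SE_diff ≃ 1.645 * 4.3767 ≃ 7.1997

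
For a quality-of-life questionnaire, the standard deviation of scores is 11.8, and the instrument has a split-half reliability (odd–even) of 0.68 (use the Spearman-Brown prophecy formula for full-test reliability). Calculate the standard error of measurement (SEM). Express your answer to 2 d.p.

5.15

r_full = 2·0.68 / (1 + 0.68) ≈ 0.810
The standard error of measurement is 11.800×√(1 − 0.810) ≈ 11.800×0.436 ≈ 5.150.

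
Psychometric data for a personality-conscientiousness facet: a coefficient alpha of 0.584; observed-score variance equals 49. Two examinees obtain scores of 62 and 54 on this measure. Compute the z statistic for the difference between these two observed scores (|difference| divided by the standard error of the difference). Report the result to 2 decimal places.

SD = √49 ≃ 7.000
SEM = 7.000 · √(1 − 0.584) = 7.000 · √0.416 ≃ 7.000 · 0.645 ≃ 4.515
SE_diff = √2 · SEM ≃ 6.385
z = 8 / 6.385 ≃ 1.253

1.25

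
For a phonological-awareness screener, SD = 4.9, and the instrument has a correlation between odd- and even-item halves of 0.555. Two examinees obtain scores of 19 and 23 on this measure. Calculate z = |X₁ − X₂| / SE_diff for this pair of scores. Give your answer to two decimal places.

1.08

Spearman-Brown: r = 2(0.555) / (1 + 0.555) = 1.110 / 1.555 ≈ 0.714
The standard error of measurement is 4.900×√(1 − 0.714) ≈ 4.900×0.535 ≈ 2.621.
Standard error of the difference = 2.621·√2 ≈ 3.707
z = |19 − 23| / 3.707 = 4 / 3.707 ≈ 1.079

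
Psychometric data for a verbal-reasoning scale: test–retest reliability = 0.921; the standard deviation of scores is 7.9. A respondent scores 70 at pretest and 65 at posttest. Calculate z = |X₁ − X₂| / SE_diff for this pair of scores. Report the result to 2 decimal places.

SEM = 7.9000 * √(1 − 0.9210) = 7.9000 * √0.0790 ≃ 7.9000 * 0.2811 ≃ 2.2204
SE_diff = √2 * SEM ≃ 3.1402
z = 5 / 3.1402 ≃ 1.5923

1.59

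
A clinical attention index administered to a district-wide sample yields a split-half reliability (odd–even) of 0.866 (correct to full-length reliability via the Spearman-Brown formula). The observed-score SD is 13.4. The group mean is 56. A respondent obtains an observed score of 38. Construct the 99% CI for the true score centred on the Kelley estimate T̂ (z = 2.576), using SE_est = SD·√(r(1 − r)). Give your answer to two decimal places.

Spearman-Brown: r = 2(0.866) / (1 + 0.866) = 1.73200 / 1.86600 ≃ 0.92819
T̂ = 0.92819(38) + 0.07181(56) ≃ 39.29260
SE_est = SD * √(r(1 − r)) = 13.40000 * √0.06665 ≃ 13.40000 * 0.25818 ≃ 3.45955
CI = 39.29260 ± 2.576 * 3.45955 → [30.38081, 48.20440]

[30.38, 48.20]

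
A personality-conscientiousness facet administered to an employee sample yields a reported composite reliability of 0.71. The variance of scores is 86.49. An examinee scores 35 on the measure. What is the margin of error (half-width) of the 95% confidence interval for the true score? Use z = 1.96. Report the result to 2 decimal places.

SD = √86.49 ≃ 9.300
The standard error of measurement is 9.300·√(1 − 0.710) ≃ 9.300·0.539 ≃ 5.008.
Half-width = 1.96·5.008 ≃ 9.816

9.82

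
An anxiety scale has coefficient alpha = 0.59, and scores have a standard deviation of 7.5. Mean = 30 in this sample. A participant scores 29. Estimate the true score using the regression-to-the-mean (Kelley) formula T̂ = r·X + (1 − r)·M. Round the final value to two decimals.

29.41

T̂ = r·X + (1 − r)·M = 0.5900×29 + 0.4100×30 = 17.1100 + 12.3000 ≈ 29.4100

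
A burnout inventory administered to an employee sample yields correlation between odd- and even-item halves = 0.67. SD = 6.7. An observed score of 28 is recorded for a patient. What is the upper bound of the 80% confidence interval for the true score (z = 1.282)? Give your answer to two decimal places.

31.82

Full-length reliability (Spearman-Brown) = 2(0.67)/(1+0.67) ≃ 0.802
SEM = 6.700 × √(1 − 0.802) = 6.700 × √0.198 ≃ 6.700 × 0.445 ≃ 2.978
Half-width = 1.282×2.978 ≃ 3.818
Upper bound: 28 + 3.818 = 31.818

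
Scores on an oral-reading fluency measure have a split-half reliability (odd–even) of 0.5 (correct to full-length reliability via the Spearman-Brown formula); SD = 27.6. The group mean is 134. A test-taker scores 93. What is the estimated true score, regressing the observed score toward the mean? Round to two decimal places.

106.67

Full-length reliability (Spearman-Brown) = 2(0.5)/(1+0.5) ≃ 0.667
T̂ = 0.667(93) + 0.333(134) ≃ 106.667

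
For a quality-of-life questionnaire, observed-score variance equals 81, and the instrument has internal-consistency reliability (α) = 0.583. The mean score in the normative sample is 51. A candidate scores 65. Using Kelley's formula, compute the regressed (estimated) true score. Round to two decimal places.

Estimated true score = 0.583*65 + (1 − 0.583)*51 ≈ 59.162

59.16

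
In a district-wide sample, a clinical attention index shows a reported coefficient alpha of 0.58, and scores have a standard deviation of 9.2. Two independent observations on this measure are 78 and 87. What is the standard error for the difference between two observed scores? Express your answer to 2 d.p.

SEM = 9.2000 * √(1 − 0.5800) = 9.2000 * √0.4200 ≈ 9.2000 * 0.6481 ≈ 5.9623
SE_diff = √2 * SEM ≈ 8.4319

8.43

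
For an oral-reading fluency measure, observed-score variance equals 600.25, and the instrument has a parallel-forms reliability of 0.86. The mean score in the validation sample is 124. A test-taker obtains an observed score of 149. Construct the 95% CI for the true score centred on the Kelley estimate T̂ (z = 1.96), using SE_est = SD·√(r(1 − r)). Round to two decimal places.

SD = √600.25 = 24.500
T̂ = 0.860(149) + 0.140(124) ≃ 145.500
SE_est = SD × √(r(1 − r)) = 24.500 × √0.120 ≃ 24.500 × 0.347 ≃ 8.501
95% CI: 145.500 ± 16.662 ≃ (128.838, 162.162)

[128.84, 162.16]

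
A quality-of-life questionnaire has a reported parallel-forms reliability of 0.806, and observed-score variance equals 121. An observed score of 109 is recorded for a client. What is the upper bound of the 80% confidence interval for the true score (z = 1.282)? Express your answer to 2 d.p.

SD = √121 ≃ 11.000
SEM = 11.000·√(1 − 0.806) ≃ 4.845
1.282 · SEM ≃ 6.211
Upper bound: 109 + 6.211 = 115.211

115.21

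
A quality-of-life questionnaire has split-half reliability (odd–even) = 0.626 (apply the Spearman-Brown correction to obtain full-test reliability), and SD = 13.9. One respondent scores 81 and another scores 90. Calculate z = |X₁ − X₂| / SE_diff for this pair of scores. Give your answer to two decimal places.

0.95

r_full = 2·0.626 / (1 + 0.626) ≈ 0.7700
SEM = 13.9000 · √(1 − 0.7700) = 13.9000 · √0.2300 ≈ 13.9000 · 0.4796 ≈ 6.6664
SE_diff = √2 · SEM ≈ 9.4277
z = |81 − 90| / 9.4277 = 9 / 9.4277 ≈ 0.9546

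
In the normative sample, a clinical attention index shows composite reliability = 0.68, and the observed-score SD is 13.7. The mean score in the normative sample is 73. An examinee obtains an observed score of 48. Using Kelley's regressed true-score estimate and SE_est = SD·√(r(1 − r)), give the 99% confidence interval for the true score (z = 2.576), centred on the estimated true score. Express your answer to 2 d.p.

T̂ = 0.6800(48) + 0.3200(73) ≈ 56.0000
SE_est = SD * √(r(1 − r)) = 13.7000 * √0.2176 ≈ 13.7000 * 0.4665 ≈ 6.3907
CI = 56.0000 ± 2.576 * 6.3907 → [39.5375, 72.4625]

[39.54, 72.46]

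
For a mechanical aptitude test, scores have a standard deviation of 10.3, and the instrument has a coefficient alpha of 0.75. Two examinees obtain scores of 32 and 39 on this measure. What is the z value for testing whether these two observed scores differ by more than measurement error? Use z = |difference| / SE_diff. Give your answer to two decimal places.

0.96

SEM = 10.300*√(1 − 0.750) ≈ 5.150
SE_diff = SEM * √2 ≈ 5.150 * 1.414 ≈ 7.283
z = 7 / 7.283 ≈ 0.961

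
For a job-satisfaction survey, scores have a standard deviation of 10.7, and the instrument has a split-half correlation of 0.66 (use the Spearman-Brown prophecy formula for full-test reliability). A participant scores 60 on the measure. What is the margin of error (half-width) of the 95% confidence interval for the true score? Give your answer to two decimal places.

Full-length reliability (Spearman-Brown) = 2(0.66)/(1+0.66) ≃ 0.7952
SEM = 10.7000 · √(1 − 0.7952) = 10.7000 · √0.2048 ≃ 10.7000 · 0.4526 ≃ 4.8425
Margin = 1.96 · 4.8425 ≃ 9.4913

9.49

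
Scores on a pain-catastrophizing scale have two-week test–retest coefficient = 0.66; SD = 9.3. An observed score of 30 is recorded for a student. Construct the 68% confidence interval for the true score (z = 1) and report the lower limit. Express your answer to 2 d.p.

24.58

The standard error of measurement is 9.30000·√(1 − 0.66000) ≃ 9.30000·0.58310 ≃ 5.42279.
1 · SEM ≃ 5.42279
Lower bound: 30 − 5.42279 = 24.57721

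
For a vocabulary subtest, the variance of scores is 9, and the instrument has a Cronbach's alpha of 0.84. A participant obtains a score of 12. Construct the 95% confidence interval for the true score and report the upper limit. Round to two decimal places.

14.35

SD = √9 ≃ 3.00000
SEM = 3.00000 · √(1 − 0.84000) = 3.00000 · √0.16000 ≃ 3.00000 · 0.40000 ≃ 1.20000
1.96 · SEM ≃ 2.35200
Upper bound: 12 + 2.35200 = 14.35200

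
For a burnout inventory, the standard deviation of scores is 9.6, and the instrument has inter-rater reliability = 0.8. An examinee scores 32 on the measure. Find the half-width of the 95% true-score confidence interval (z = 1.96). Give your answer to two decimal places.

SEM = 9.60000·√(1 − 0.80000) ≈ 4.29325
Half-width = 1.96·4.29325 ≈ 8.41477

8.41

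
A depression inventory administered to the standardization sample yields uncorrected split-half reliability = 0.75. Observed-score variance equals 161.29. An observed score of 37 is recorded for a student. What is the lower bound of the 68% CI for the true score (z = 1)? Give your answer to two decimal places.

σ = 161.29^(1/2) = 12.700
Spearman-Brown: r = 2(0.75) / (1 + 0.75) = 1.500 / 1.750 ≈ 0.857
The standard error of measurement is 12.700×√(1 − 0.857) ≈ 12.700×0.378 ≈ 4.800.
Margin = 1 × 4.800 ≈ 4.800
Lower limit = 37 − 4.800 ≈ 32.200

32.20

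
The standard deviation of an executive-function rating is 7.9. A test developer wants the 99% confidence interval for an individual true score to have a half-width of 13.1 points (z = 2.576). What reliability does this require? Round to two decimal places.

Required SEM = 13.1 / 2.576 ≈ 5.08540
Required reliability = 1 − (SEM/SD)² = 1 − 0.41438 ≈ 0.58562

0.59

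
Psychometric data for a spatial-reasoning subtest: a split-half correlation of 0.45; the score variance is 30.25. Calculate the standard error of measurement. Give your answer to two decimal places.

SD = √30.25 ≈ 5.500
Full-length reliability (Spearman-Brown) = 2(0.45)/(1+0.45) ≈ 0.621
The standard error of measurement is 5.500·√(1 − 0.621) ≈ 5.500·0.616 ≈ 3.387.

3.39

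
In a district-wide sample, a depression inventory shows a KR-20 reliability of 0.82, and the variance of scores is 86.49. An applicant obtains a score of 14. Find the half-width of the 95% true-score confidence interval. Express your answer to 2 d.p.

SD = √86.49 ≈ 9.300
The standard error of measurement is 9.300·√(1 − 0.820) ≈ 9.300·0.424 ≈ 3.946.
Margin = 1.96 · 3.946 ≈ 7.733

7.73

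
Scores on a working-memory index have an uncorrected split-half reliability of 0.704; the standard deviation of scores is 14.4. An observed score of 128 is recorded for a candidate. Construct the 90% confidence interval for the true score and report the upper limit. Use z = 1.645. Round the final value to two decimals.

137.87

Spearman-Brown: r = 2(0.704) / (1 + 0.704) = 1.4080 / 1.7040 ≃ 0.8263
SEM = 14.4000*√(1 − 0.8263) ≃ 6.0017
Half-width = 1.645*6.0017 ≃ 9.8728
Upper limit = 128 + 9.8728 ≃ 137.8728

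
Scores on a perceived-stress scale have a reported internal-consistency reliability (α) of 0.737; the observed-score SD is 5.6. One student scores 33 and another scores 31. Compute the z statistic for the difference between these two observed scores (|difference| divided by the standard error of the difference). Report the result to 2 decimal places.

0.49

SEM = 5.600·√(1 − 0.737) ≈ 2.872
SE_diff = √2 · SEM ≈ 4.061
z = |33 − 31| / 4.061 = 2 / 4.061 ≈ 0.492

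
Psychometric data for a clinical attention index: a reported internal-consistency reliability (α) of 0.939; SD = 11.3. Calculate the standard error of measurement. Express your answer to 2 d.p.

SEM = 11.30000 × √(1 − 0.93900) = 11.30000 × √0.06100 ≈ 11.30000 × 0.24698 ≈ 2.79089

2.79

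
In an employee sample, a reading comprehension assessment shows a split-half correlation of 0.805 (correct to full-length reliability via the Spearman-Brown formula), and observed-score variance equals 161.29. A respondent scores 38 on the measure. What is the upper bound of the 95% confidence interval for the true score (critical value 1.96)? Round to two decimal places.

σ = 161.29^(1/2) = 12.700
Full-length reliability (Spearman-Brown) = 2(0.805)/(1+0.805) ≈ 0.892
SEM = 12.700 × √(1 − 0.892) = 12.700 × √0.108 ≈ 12.700 × 0.329 ≈ 4.174
Half-width = 1.96×4.174 ≈ 8.182
Upper limit = 38 + 8.182 ≈ 46.182

46.18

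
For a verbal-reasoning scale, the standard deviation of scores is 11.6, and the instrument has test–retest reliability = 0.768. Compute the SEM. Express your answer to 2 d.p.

SEM = 11.600·√(1 − 0.768) ≃ 5.587

5.59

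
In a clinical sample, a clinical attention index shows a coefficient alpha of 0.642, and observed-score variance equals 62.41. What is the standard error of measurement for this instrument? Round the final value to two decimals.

SD = √62.41 ≃ 7.900
SEM = 7.900 * √(1 − 0.642) = 7.900 * √0.358 ≃ 7.900 * 0.598 ≃ 4.727

4.73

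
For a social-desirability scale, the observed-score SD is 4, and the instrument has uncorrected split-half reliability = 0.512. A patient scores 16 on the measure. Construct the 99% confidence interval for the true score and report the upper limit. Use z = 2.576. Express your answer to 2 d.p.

21.85

Spearman-Brown: r = 2(0.512) / (1 + 0.512) = 1.0240 / 1.5120 ≈ 0.6772
The standard error of measurement is 4.0000·√(1 − 0.6772) ≈ 4.0000·0.5681 ≈ 2.2724.
2.576 · SEM ≈ 5.8538
Upper limit = 16 + 5.8538 ≈ 21.8538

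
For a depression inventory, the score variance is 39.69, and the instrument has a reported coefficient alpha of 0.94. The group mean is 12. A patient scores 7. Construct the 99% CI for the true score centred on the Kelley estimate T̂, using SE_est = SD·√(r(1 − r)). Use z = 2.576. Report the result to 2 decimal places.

[3.45, 11.15]

SD = √39.69 = 6.3000
T̂ = 0.9400(7) + 0.0600(12) ≈ 7.3000
SE_est = 6.3000·√(0.9400·0.0600) ≈ 1.4962
99% CI: 7.3000 ± 3.8541 ≈ (3.4459, 11.1541)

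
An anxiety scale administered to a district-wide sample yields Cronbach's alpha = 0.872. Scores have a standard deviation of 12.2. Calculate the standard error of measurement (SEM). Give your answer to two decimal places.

4.36

SEM = 12.20000·√(1 − 0.87200) ≈ 4.36480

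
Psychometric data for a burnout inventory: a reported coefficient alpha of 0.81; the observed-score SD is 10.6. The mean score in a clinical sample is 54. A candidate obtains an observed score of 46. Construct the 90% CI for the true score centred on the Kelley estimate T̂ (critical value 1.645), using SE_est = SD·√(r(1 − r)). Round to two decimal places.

[40.68, 54.36]

T̂ = 0.810(46) + 0.190(54) ≈ 47.520
SE_est = SD · √(r(1 − r)) = 10.600 · √0.154 ≈ 10.600 · 0.392 ≈ 4.158
90% CI: 47.520 ± 6.841 ≈ (40.679, 54.361)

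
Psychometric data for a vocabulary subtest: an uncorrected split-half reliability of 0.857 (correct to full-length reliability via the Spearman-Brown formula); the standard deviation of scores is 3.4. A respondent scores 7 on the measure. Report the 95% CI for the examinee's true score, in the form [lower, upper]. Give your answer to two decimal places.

Spearman-Brown: r = 2(0.857) / (1 + 0.857) = 1.71400 / 1.85700 ≈ 0.92299
The standard error of measurement is 3.40000*√(1 − 0.92299) ≈ 3.40000*0.27750 ≈ 0.94350.
Margin = 1.96 * 0.94350 ≈ 1.84926
95% CI: 7 ± 1.84926 = [5.15074, 8.84926]

[5.15, 8.85]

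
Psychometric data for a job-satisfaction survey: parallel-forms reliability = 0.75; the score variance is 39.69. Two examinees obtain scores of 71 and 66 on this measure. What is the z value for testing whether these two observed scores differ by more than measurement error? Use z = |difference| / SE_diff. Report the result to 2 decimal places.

1.12

SD = √39.69 ≈ 6.300
SEM = 6.300·√(1 − 0.750) ≈ 3.150
Standard error of the difference = 3.150·√2 ≈ 4.455
z = |71 − 66| / 4.455 = 5 / 4.455 ≈ 1.122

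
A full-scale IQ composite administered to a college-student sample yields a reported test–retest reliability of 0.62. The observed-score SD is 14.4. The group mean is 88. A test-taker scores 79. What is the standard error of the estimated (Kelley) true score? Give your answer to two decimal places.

6.99

SE_est = SD · √(r(1 − r)) = 14.40000 · √0.23560 ≈ 14.40000 · 0.48539 ≈ 6.98956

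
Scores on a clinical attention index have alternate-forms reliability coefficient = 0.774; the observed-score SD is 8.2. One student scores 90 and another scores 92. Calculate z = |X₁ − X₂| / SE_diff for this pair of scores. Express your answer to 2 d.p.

SEM = 8.2000×√(1 − 0.7740) ≈ 3.8982
Standard error of the difference = 3.8982·√2 ≈ 5.5129
z = |90 − 92| / 5.5129 = 2 / 5.5129 ≈ 0.3628

0.36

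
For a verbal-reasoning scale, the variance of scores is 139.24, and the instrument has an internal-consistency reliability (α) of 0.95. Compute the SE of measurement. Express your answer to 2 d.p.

σ = 139.24^(1/2) = 11.80000
The standard error of measurement is 11.80000*√(1 − 0.95000) ≈ 11.80000*0.22361 ≈ 2.63856.

2.64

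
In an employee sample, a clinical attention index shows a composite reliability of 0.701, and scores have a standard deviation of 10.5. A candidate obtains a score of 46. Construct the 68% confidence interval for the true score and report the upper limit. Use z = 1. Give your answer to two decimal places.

SEM = 10.50000×√(1 − 0.70100) ≈ 5.74149
Margin = 1 × 5.74149 ≈ 5.74149
Upper limit = 46 + 5.74149 ≈ 51.74149

51.74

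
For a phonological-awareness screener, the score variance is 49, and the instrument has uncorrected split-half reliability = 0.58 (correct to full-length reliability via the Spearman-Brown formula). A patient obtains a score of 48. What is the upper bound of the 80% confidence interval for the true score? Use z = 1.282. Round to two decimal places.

SD = √49 = 7.000
r_full = 2·0.58 / (1 + 0.58) ≈ 0.734
SEM = 7.000 · √(1 − 0.734) = 7.000 · √0.266 ≈ 7.000 · 0.516 ≈ 3.609
Margin = 1.282 · 3.609 ≈ 4.627
Upper limit = 48 + 4.627 ≈ 52.627

52.63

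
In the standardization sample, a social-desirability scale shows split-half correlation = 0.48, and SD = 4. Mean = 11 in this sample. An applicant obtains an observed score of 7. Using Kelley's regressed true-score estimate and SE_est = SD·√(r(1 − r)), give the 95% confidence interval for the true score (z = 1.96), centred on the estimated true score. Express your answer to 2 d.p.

Spearman-Brown: r = 2(0.48) / (1 + 0.48) = 0.9600 / 1.4800 ≈ 0.6486
Estimated true score = 0.6486*7 + (1 − 0.6486)*11 ≈ 8.4054
SE_est = SD * √(r(1 − r)) = 4.0000 * √0.2279 ≈ 4.0000 * 0.4774 ≈ 1.9096
CI = 8.4054 ± 1.96 * 1.9096 → [4.6626, 12.1482]

[4.66, 12.15]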